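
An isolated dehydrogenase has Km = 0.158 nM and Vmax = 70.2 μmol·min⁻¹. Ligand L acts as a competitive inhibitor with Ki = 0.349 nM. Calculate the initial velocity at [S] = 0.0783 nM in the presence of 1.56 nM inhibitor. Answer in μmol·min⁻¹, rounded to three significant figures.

With α = 1 + [I]/Ki = 1 + 1.56/0.349 = 5.470, the competitive rate law is v = Vmax[S] / (αKm + [S]).
v = 70.2×0.0783 / (5.470×0.158 + 0.0783) = 5.497/0.9425 = 5.83 μmol·min⁻¹.

5.83 μmol·min⁻¹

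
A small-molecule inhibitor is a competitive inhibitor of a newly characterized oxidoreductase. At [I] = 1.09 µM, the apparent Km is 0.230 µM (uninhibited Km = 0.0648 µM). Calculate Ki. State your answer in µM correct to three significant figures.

0.428 µM

Competitive: Km,app = α·Km with α = 1 + [I]/Ki.
α = Km,app/Km = 0.230/0.0648 = 3.549.
Ki = [I]/(α − 1) = 1.09/2.549 = 0.428 µM.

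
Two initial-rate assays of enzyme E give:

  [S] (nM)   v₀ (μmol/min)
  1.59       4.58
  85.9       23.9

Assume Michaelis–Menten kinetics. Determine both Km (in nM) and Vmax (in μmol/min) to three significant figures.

Km = 7.42 nM; Vmax = 26.0 μmol/min

From v = Vmax[S]/(Km+[S]), each point gives Vmax = v(Km+[S])/[S].
Equating: 4.58(Km+1.59)/1.59 = 23.9(Km+85.9)/85.9.
2.881·Km + 4.58 = 0.2782·Km + 23.9, so (2.881 − 0.2782)·Km = 23.9 − 4.58.
Km = 19.32/2.602 = 7.42 nM; then Vmax = 4.58(7.42+1.59)/1.59 = 26.0 μmol/min.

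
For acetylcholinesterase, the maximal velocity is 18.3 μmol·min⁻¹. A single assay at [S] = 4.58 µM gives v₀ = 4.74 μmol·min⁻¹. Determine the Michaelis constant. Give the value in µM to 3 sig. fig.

13.1 µM

From v = Vmax[S]/(Km+[S]), Km = [S](Vmax − v)/v.
Km = 4.58 × (18.3 − 4.74) / 4.74 = 62.10/4.74 = 13.1 µM.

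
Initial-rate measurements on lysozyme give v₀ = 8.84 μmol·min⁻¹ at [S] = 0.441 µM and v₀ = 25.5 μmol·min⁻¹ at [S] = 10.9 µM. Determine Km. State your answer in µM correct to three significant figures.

From v = Vmax[S]/(Km+[S]), each point gives Vmax = v(Km+[S])/[S].
Equating: 8.84(Km+0.441)/0.441 = 25.5(Km+10.9)/10.9.
20.05·Km + 8.84 = 2.339·Km + 25.5, so (20.05 − 2.339)·Km = 25.5 − 8.84.
Km = 16.66/17.71 = 0.941 µM; then Vmax = 8.84(0.941+0.441)/0.441 = 27.7 μmol·min⁻¹.

0.941 µM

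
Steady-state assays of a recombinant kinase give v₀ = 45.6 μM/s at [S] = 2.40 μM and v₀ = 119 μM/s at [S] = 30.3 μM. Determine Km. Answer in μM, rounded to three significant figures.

4.87 μM

From v = Vmax[S]/(Km+[S]), each point gives Vmax = v(Km+[S])/[S].
Equating: 45.6(Km+2.40)/2.40 = 119(Km+30.3)/30.3.
19.00·Km + 45.6 = 3.927·Km + 119, so (19.00 − 3.927)·Km = 119 − 45.6.
Km = 73.40/15.07 = 4.87 μM; then Vmax = 45.6(4.87+2.40)/2.40 = 138 μM/s.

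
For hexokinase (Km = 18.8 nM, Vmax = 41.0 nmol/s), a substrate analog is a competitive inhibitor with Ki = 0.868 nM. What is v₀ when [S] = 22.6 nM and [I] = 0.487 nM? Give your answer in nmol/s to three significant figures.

17.8 nmol/s

With α = 1 + [I]/Ki = 1 + 0.487/0.868 = 1.561, the competitive rate law is v = Vmax[S] / (αKm + [S]).
v = 41.0×22.6 / (1.561×18.8 + 22.6) = 926.6/51.95 = 17.8 nmol/s.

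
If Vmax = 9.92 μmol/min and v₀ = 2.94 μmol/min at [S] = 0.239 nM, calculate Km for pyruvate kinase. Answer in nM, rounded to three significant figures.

v/Vmax = 2.94/9.92 = 0.2964 = [S]/(Km+[S]).
So Km + [S] = [S]/0.2964 = 0.8064 nM, giving Km = 0.8064 − 0.239 = 0.567 nM.

0.567 nM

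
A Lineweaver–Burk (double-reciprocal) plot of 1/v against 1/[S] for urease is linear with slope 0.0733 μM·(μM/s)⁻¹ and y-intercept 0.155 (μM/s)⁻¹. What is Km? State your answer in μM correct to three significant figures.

y-intercept = 1/Vmax ⇒ Vmax = 6.45 μM/s; slope = Km/Vmax ⇒ Km = slope × Vmax.
Km = 0.0733 × 6.45 = 0.473 μM.

0.473 μM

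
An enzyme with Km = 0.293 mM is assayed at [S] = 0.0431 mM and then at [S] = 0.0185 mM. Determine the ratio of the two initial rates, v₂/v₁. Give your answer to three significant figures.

0.463

The fractional saturations are [S]/(Km+[S]) = 0.0431/0.3361 = 0.1282 and 0.0185/0.3115 = 0.05939.
v₂/v₁ is just their ratio: 0.05939/0.1282 = 0.463.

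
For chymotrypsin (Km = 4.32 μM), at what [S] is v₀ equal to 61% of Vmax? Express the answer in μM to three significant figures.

v/Vmax = [S]/(Km+[S]) = 0.61, so [S] = Km·0.61/(1 − 0.61) = 4.32 × 1.564.
[S] = 6.76 μM.

6.76 μM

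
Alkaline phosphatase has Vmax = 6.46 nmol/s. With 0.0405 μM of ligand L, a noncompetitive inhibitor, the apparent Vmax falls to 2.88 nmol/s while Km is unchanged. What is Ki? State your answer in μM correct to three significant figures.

0.0326 μM

Noncompetitive: Vmax,app = Vmax/α with α = 1 + [I]/Ki.
α = Vmax/Vmax,app = 6.46/2.88 = 2.243.
Ki = [I]/(α − 1) = 0.0405/1.243 = 0.0326 μM.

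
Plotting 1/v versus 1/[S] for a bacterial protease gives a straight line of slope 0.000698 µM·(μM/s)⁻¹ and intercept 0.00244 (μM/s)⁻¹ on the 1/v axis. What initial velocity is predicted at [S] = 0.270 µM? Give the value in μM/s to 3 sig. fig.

The y-intercept is 1/Vmax, so Vmax = 1/0.00244 = 410 μM/s.
The slope is Km/Vmax, so Km = 0.000698 × 410 = 0.286 µM.
Then v = 410 × 0.270/(0.286 + 0.270) = 199 μM/s.

199 μM/s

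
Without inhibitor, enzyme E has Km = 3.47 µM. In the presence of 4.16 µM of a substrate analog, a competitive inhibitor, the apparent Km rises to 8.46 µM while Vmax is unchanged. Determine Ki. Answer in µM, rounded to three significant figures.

Competitive: Km,app = α·Km with α = 1 + [I]/Ki.
α = Km,app/Km = 8.46/3.47 = 2.438.
Ki = [I]/(α − 1) = 4.16/1.438 = 2.89 µM.

2.89 µM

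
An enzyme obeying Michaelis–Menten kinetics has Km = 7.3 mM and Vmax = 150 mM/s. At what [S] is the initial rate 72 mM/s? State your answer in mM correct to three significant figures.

6.74 mM

The required fractional saturation is v/Vmax = 72/150 = 0.4800.
Then [S]/(Km+[S]) = 0.4800 ⇒ [S] = 7.3 × 0.4800/(1 − 0.4800) = 6.74 mM.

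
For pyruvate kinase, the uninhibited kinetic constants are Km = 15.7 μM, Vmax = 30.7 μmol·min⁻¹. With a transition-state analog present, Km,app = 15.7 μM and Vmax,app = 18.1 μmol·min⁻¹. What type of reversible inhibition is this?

Vmax decreases (30.7 → 18.1 μmol·min⁻¹) while Km is unchanged — pure noncompetitive inhibition.

noncompetitive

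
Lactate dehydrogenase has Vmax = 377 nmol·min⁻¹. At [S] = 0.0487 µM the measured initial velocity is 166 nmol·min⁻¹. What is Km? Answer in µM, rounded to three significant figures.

v/Vmax = 166/377 = 0.4403 = [S]/(Km+[S]).
So Km + [S] = [S]/0.4403 = 0.1106 µM, giving Km = 0.1106 − 0.0487 = 0.0619 µM.

0.0619 µM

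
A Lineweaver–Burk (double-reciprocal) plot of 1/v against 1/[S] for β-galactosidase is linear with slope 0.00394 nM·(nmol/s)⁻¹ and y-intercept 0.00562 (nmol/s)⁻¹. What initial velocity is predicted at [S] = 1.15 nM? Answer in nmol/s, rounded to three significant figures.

The y-intercept is 1/Vmax, so Vmax = 1/0.00562 = 178 nmol/s.
The slope is Km/Vmax, so Km = 0.00394 × 178 = 0.701 nM.
Then v = 178 × 1.15/(0.701 + 1.15) = 111 nmol/s.

111 nmol/s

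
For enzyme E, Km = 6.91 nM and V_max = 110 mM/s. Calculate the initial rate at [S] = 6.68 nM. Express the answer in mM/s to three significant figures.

[S]/(Km+[S]) = 6.68/13.59 = 0.4915, the fractional saturation.
v = 0.4915 × Vmax = 0.4915 × 110 = 54.1 mM/s.

54.1 mM/s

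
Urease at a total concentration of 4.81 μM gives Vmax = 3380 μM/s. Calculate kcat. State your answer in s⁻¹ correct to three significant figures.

kcat = Vmax/[E]total = 3380 μM/s / 4.81 μM = 703 s⁻¹.

703 s⁻¹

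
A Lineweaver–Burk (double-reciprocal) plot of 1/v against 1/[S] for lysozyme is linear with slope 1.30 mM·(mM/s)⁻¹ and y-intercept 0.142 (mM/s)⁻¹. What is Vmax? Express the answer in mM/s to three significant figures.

7.04 mM/s

The y-intercept of a Lineweaver–Burk plot equals 1/Vmax, so Vmax = 1/0.142 = 7.04 mM/s.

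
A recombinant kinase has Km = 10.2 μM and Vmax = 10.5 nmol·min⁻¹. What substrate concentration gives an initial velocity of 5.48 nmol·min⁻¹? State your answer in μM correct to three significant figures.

11.1 μM

Rearranging v = Vmax[S]/(Km+[S]) gives [S] = Km·v/(Vmax − v).
[S] = 10.2 × 5.48 / (10.5 − 5.48) = 55.90/5.020 = 11.1 μM.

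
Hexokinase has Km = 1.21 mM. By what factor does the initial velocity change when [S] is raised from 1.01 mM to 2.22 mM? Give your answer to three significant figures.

1.42

The fractional saturations are [S]/(Km+[S]) = 1.01/2.220 = 0.4550 and 2.22/3.430 = 0.6472.
v₂/v₁ is just their ratio: 0.6472/0.4550 = 1.42.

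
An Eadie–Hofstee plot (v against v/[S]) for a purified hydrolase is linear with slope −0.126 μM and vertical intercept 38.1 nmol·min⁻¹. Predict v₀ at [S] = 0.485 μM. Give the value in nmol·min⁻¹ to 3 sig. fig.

30.2 nmol·min⁻¹

In the Eadie–Hofstee form v = Vmax − Km·(v/[S]), the slope is −Km and the intercept is Vmax, so Km = 0.126 μM and Vmax = 38.1 nmol·min⁻¹.
v = 38.1 × 0.485/(0.126 + 0.485) = 30.2 nmol·min⁻¹.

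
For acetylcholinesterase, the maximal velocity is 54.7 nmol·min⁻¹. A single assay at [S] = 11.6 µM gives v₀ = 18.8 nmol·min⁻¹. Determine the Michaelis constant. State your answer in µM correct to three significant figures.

v/Vmax = 18.8/54.7 = 0.3437 = [S]/(Km+[S]).
So Km + [S] = [S]/0.3437 = 33.75 µM, giving Km = 33.75 − 11.6 = 22.2 µM.

22.2 µM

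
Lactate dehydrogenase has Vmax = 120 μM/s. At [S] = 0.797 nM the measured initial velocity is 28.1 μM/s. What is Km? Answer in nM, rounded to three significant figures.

From v = Vmax[S]/(Km+[S]), Km = [S](Vmax − v)/v.
Km = 0.797 × (120 − 28.1) / 28.1 = 73.24/28.1 = 2.61 nM.

2.61 nM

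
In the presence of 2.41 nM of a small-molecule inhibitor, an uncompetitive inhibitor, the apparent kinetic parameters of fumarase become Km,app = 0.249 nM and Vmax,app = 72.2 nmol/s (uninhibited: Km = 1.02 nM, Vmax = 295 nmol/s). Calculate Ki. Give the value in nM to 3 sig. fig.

0.781 nM

Uncompetitive: Vmax,app = Vmax/α (and Km,app = Km/α) with α = 1 + [I]/Ki.
α = Vmax/Vmax,app = 295/72.2 = 4.086.
Since α = 1 + [I]/Ki, [I]/Ki = 4.086 − 1 = 3.086 and Ki = 2.41/3.086 = 0.781 nM.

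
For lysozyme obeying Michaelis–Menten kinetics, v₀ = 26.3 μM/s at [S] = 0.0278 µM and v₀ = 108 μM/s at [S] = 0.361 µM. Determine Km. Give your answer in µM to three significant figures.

From v = Vmax[S]/(Km+[S]), each point gives Vmax = v(Km+[S])/[S].
Equating: 26.3(Km+0.0278)/0.0278 = 108(Km+0.361)/0.361.
946.0·Km + 26.3 = 299.2·Km + 108, so (946.0 − 299.2)·Km = 108 − 26.3.
Km = 81.70/646.9 = 0.126 µM; then Vmax = 26.3(0.126+0.0278)/0.0278 = 146 μM/s.

0.126 µM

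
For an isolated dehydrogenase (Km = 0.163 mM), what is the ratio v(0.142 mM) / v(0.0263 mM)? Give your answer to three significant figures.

3.35

Since Vmax cancels, v₂/v₁ = [S]₂(Km+[S]₁) / [S]₁(Km+[S]₂).
= 0.142×(0.163+0.0263) / (0.0263×(0.163+0.142)) = 0.02688/0.008021 = 3.35.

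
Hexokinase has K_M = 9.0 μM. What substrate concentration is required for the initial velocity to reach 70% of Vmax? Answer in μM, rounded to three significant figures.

v/Vmax = [S]/(Km+[S]) = 0.7, so [S] = Km·0.7/(1 − 0.7) = 9.0 × 2.333.
[S] = 21.0 μM.

21.0 μM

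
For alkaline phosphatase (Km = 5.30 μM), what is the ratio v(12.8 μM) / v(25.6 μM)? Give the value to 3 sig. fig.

Since Vmax cancels, v₂/v₁ = [S]₂(Km+[S]₁) / [S]₁(Km+[S]₂).
= 12.8×(5.30+25.6) / (25.6×(5.30+12.8)) = 395.5/463.4 = 0.854.

0.854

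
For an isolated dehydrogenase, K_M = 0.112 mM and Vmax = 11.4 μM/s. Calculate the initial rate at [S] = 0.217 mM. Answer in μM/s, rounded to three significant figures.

7.52 μM/s

[S]/(Km+[S]) = 0.217/0.3290 = 0.6596, the fractional saturation.
v = 0.6596 × Vmax = 0.6596 × 11.4 = 7.52 μM/s.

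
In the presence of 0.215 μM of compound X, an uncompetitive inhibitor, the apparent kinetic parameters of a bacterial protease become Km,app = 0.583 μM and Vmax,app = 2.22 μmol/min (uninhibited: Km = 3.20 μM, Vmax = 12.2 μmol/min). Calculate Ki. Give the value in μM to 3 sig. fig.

Uncompetitive: Vmax,app = Vmax/α (and Km,app = Km/α) with α = 1 + [I]/Ki.
α = Vmax/Vmax,app = 12.2/2.22 = 5.495.
Since α = 1 + [I]/Ki, [I]/Ki = 5.495 − 1 = 4.495 and Ki = 0.215/4.495 = 0.0478 μM.

0.0478 μM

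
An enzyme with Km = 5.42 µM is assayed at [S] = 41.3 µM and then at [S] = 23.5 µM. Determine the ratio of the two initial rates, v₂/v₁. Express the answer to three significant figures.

The fractional saturations are [S]/(Km+[S]) = 41.3/46.72 = 0.8840 and 23.5/28.92 = 0.8126.
v₂/v₁ is just their ratio: 0.8126/0.8840 = 0.919.

0.919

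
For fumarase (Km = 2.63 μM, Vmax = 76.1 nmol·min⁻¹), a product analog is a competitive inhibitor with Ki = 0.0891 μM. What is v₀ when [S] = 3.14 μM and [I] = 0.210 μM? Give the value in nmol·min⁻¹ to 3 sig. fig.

20.0 nmol·min⁻¹

With α = 1 + [I]/Ki = 1 + 0.210/0.0891 = 3.357, the competitive rate law is v = Vmax[S] / (αKm + [S]).
v = 76.1×3.14 / (3.357×2.63 + 3.14) = 239.0/11.97 = 20.0 nmol·min⁻¹.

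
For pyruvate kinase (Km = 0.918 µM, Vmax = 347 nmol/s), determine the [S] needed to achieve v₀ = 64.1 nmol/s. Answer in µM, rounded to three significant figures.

0.208 µM

Rearranging v = Vmax[S]/(Km+[S]) gives [S] = Km·v/(Vmax − v).
[S] = 0.918 × 64.1 / (347 − 64.1) = 58.84/282.9 = 0.208 µM.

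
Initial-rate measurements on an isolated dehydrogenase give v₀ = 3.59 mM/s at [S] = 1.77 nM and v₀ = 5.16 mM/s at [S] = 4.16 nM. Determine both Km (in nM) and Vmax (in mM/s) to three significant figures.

In reciprocal form, 1/v = (Km/Vmax)·(1/[S]) + 1/Vmax. The two points give (1/[S], 1/v) = (0.5650, 0.2786) and (0.2404, 0.1938).
Slope = (0.2786 − 0.1938)/(0.5650 − 0.2404) = 0.2611; intercept = 0.2786 − 0.2611×0.5650 = 0.1310.
Vmax = 1/intercept = 7.63 mM/s; Km = slope × Vmax = 0.2611 × 7.63 = 1.99 nM.

Km = 1.99 nM; Vmax = 7.63 mM/s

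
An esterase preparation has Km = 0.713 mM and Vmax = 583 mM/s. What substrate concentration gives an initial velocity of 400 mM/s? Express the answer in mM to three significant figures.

1.56 mM

The required fractional saturation is v/Vmax = 400/583 = 0.6861.
Then [S]/(Km+[S]) = 0.6861 ⇒ [S] = 0.713 × 0.6861/(1 − 0.6861) = 1.56 mM.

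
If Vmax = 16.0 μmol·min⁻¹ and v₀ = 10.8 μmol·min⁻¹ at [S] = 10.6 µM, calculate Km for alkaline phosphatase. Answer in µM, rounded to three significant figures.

From v = Vmax[S]/(Km+[S]), Km = [S](Vmax − v)/v.
Km = 10.6 × (16.0 − 10.8) / 10.8 = 55.12/10.8 = 5.10 µM.

5.10 µM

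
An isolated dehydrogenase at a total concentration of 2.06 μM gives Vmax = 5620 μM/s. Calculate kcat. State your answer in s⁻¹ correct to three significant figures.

2730 s⁻¹

kcat = Vmax/[E]total = 5620 μM/s / 2.06 μM = 2730 s⁻¹.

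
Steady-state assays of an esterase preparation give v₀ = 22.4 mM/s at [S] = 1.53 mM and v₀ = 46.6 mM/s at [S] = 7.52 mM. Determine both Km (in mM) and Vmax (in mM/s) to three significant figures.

Km = 2.87 mM; Vmax = 64.4 mM/s

In reciprocal form, 1/v = (Km/Vmax)·(1/[S]) + 1/Vmax. The two points give (1/[S], 1/v) = (0.6536, 0.04464) and (0.1330, 0.02146).
Slope = (0.04464 − 0.02146)/(0.6536 − 0.1330) = 0.04453; intercept = 0.04464 − 0.04453×0.6536 = 0.01554.
Vmax = 1/intercept = 64.4 mM/s; Km = slope × Vmax = 0.04453 × 64.4 = 2.87 mM.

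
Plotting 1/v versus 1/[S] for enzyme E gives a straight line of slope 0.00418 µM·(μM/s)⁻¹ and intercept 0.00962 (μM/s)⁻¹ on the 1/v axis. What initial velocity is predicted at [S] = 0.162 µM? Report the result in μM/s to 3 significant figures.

28.2 μM/s

The y-intercept is 1/Vmax, so Vmax = 1/0.00962 = 104 μM/s.
The slope is Km/Vmax, so Km = 0.00418 × 104 = 0.435 µM.
Then v = 104 × 0.162/(0.435 + 0.162) = 28.2 μM/s.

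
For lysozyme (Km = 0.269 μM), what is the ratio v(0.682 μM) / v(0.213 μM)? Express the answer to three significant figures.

Since Vmax cancels, v₂/v₁ = [S]₂(Km+[S]₁) / [S]₁(Km+[S]₂).
= 0.682×(0.269+0.213) / (0.213×(0.269+0.682)) = 0.3287/0.2026 = 1.62.

1.62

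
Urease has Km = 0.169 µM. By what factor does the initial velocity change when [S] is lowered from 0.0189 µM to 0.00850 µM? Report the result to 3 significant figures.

The fractional saturations are [S]/(Km+[S]) = 0.0189/0.1879 = 0.1006 and 0.00850/0.1775 = 0.04789.
v₂/v₁ is just their ratio: 0.04789/0.1006 = 0.476.

0.476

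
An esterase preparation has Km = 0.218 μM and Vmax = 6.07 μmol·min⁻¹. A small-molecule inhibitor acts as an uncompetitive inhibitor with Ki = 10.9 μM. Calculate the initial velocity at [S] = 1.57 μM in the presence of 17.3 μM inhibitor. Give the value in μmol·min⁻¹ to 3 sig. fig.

2.23 μmol·min⁻¹

α = 1 + [I]/Ki = 1 + 17.3/10.9 = 2.587.
For an uncompetitive inhibitor, both parameters are divided by α, giving Vmax/α and Km/α: Km,app = 0.0843 μM, Vmax,app = 2.35 μmol·min⁻¹.
v = Vmax,app·[S]/(Km,app + [S]) = 2.35 × 1.57/(0.0843 + 1.57) = 2.23 μmol·min⁻¹.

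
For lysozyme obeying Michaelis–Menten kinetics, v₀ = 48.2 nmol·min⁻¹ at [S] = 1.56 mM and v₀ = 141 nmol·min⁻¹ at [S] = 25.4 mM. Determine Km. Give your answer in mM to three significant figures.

In reciprocal form, 1/v = (Km/Vmax)·(1/[S]) + 1/Vmax. The two points give (1/[S], 1/v) = (0.6410, 0.02075) and (0.03937, 0.007092).
Slope = (0.02075 − 0.007092)/(0.6410 − 0.03937) = 0.02270; intercept = 0.02075 − 0.02270×0.6410 = 0.006199.
Vmax = 1/intercept = 161 nmol·min⁻¹; Km = slope × Vmax = 0.02270 × 161 = 3.66 mM.

3.66 mM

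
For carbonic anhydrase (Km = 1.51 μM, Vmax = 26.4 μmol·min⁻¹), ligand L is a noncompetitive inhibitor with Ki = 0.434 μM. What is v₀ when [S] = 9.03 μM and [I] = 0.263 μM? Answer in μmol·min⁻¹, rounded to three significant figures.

14.1 μmol·min⁻¹

α = 1 + [I]/Ki = 1 + 0.263/0.434 = 1.606.
For a noncompetitive inhibitor, Vmax is reduced to Vmax/α while Km is unchanged: Km,app = 1.51 μM, Vmax,app = 16.4 μmol·min⁻¹.
v = Vmax,app·[S]/(Km,app + [S]) = 16.4 × 9.03/(1.51 + 9.03) = 14.1 μmol·min⁻¹.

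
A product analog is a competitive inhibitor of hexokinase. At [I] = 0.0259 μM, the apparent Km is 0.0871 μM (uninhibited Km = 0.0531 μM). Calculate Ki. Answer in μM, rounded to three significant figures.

Competitive: Km,app = α·Km with α = 1 + [I]/Ki.
α = Km,app/Km = 0.0871/0.0531 = 1.640.
Since α = 1 + [I]/Ki, [I]/Ki = 1.640 − 1 = 0.6403 and Ki = 0.0259/0.6403 = 0.0404 μM.

0.0404 μM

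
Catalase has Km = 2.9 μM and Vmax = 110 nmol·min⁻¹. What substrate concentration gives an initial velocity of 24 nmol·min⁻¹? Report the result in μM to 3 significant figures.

0.809 μM

The required fractional saturation is v/Vmax = 24/110 = 0.2182.
Then [S]/(Km+[S]) = 0.2182 ⇒ [S] = 2.9 × 0.2182/(1 − 0.2182) = 0.809 μM.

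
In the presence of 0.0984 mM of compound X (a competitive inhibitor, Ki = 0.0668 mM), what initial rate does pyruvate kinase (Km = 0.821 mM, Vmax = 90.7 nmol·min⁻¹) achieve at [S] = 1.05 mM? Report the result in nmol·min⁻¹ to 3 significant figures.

α = 1 + [I]/Ki = 1 + 0.0984/0.0668 = 2.473.
For a competitive inhibitor, Vmax is unchanged and the apparent Km becomes α·Km: Km,app = 2.03 mM, Vmax,app = 90.7 nmol·min⁻¹.
v = Vmax,app·[S]/(Km,app + [S]) = 90.7 × 1.05/(2.03 + 1.05) = 30.9 nmol·min⁻¹.

30.9 nmol·min⁻¹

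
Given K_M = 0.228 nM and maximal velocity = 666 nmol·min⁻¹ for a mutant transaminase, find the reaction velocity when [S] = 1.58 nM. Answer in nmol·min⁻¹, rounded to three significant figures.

582 nmol·min⁻¹

v = Vmax·[S]/(Km + [S]) = 666 × 1.58 / (0.228 + 1.58)
  = 1052 / 1.808 = 582 nmol·min⁻¹.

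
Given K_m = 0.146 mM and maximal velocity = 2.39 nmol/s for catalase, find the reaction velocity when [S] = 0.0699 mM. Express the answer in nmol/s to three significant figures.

0.774 nmol/s

v = Vmax·[S]/(Km + [S]) = 2.39 × 0.0699 / (0.146 + 0.0699)
  = 0.1671 / 0.2159 = 0.774 nmol/s.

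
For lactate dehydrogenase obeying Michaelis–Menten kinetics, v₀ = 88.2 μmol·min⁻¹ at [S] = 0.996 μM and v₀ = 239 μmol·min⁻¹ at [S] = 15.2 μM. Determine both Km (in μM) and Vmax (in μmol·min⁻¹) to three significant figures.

Km = 2.07 μM; Vmax = 272 μmol·min⁻¹

From v = Vmax[S]/(Km+[S]), each point gives Vmax = v(Km+[S])/[S].
Equating: 88.2(Km+0.996)/0.996 = 239(Km+15.2)/15.2.
88.55·Km + 88.2 = 15.72·Km + 239, so (88.55 − 15.72)·Km = 239 − 88.2.
Km = 150.8/72.83 = 2.07 μM; then Vmax = 88.2(2.07+0.996)/0.996 = 272 μmol·min⁻¹.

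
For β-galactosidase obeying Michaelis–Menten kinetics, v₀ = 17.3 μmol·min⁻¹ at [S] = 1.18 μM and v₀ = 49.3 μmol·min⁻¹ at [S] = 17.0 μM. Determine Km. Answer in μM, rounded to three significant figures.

2.72 μM

From v = Vmax[S]/(Km+[S]), each point gives Vmax = v(Km+[S])/[S].
Equating: 17.3(Km+1.18)/1.18 = 49.3(Km+17.0)/17.0.
14.66·Km + 17.3 = 2.900·Km + 49.3, so (14.66 − 2.900)·Km = 49.3 − 17.3.
Km = 32.00/11.76 = 2.72 μM; then Vmax = 17.3(2.72+1.18)/1.18 = 57.2 μmol·min⁻¹.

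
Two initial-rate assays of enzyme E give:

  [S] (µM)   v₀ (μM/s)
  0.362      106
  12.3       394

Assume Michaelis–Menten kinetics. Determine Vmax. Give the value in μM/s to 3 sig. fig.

In reciprocal form, 1/v = (Km/Vmax)·(1/[S]) + 1/Vmax. The two points give (1/[S], 1/v) = (2.762, 0.009434) and (0.08130, 0.002538).
Slope = (0.009434 − 0.002538)/(2.762 − 0.08130) = 0.002572; intercept = 0.009434 − 0.002572×2.762 = 0.002329.
Vmax = 1/intercept = 429 μM/s; Km = slope × Vmax = 0.002572 × 429 = 1.10 µM.

429 μM/s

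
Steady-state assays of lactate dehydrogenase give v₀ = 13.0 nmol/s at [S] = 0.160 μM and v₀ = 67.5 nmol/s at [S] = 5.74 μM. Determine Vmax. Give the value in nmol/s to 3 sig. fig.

In reciprocal form, 1/v = (Km/Vmax)·(1/[S]) + 1/Vmax. The two points give (1/[S], 1/v) = (6.250, 0.07692) and (0.1742, 0.01481).
Slope = (0.07692 − 0.01481)/(6.250 − 0.1742) = 0.01022; intercept = 0.07692 − 0.01022×6.250 = 0.01303.
Vmax = 1/intercept = 76.7 nmol/s; Km = slope × Vmax = 0.01022 × 76.7 = 0.784 μM.

76.7 nmol/s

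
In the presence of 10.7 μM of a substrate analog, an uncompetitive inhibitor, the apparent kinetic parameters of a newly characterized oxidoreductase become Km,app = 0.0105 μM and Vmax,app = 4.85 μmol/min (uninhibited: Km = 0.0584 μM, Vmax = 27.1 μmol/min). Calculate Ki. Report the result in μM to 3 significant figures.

Uncompetitive: Vmax,app = Vmax/α (and Km,app = Km/α) with α = 1 + [I]/Ki.
α = Vmax/Vmax,app = 27.1/4.85 = 5.588.
Since α = 1 + [I]/Ki, [I]/Ki = 5.588 − 1 = 4.588 and Ki = 10.7/4.588 = 2.33 μM.

2.33 μM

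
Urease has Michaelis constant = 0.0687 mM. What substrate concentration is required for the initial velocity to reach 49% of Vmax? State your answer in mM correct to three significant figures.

v/Vmax = [S]/(Km+[S]) = 0.49, so [S] = Km·0.49/(1 − 0.49) = 0.0687 × 0.9608.
[S] = 0.0660 mM.

0.0660 mM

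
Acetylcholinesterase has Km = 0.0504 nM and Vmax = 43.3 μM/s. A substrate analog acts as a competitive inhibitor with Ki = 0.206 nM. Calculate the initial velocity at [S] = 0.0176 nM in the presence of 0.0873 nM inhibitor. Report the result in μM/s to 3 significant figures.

8.53 μM/s

α = 1 + [I]/Ki = 1 + 0.0873/0.206 = 1.424.
For a competitive inhibitor, Vmax is unchanged and the apparent Km becomes α·Km: Km,app = 0.0718 nM, Vmax,app = 43.3 μM/s.
v = Vmax,app·[S]/(Km,app + [S]) = 43.3 × 0.0176/(0.0718 + 0.0176) = 8.53 μM/s.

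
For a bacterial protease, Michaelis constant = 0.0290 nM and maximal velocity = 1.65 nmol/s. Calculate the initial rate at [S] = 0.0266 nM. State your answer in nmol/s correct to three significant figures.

[S]/(Km+[S]) = 0.0266/0.05560 = 0.4784, the fractional saturation.
v = 0.4784 × Vmax = 0.4784 × 1.65 = 0.789 nmol/s.

0.789 nmol/s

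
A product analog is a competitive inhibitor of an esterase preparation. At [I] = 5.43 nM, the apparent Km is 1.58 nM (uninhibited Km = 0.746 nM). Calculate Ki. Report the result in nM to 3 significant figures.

Competitive: Km,app = α·Km with α = 1 + [I]/Ki.
α = Km,app/Km = 1.58/0.746 = 2.118.
Since α = 1 + [I]/Ki, [I]/Ki = 2.118 − 1 = 1.118 and Ki = 5.43/1.118 = 4.86 nM.

4.86 nM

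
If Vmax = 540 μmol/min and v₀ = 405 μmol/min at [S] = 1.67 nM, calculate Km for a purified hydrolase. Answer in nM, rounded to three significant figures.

v/Vmax = 405/540 = 0.7500 = [S]/(Km+[S]).
So Km + [S] = [S]/0.7500 = 2.227 nM, giving Km = 2.227 − 1.67 = 0.557 nM.

0.557 nM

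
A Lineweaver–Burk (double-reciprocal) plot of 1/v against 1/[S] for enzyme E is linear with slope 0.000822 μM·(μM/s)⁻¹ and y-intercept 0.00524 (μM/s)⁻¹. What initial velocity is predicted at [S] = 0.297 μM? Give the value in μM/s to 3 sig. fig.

125 μM/s

The y-intercept is 1/Vmax, so Vmax = 1/0.00524 = 191 μM/s.
The slope is Km/Vmax, so Km = 0.000822 × 191 = 0.157 μM.
Then v = 191 × 0.297/(0.157 + 0.297) = 125 μM/s.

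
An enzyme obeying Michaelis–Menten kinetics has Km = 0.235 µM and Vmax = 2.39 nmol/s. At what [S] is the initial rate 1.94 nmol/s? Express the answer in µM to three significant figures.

1.01 µM

Rearranging v = Vmax[S]/(Km+[S]) gives [S] = Km·v/(Vmax − v).
[S] = 0.235 × 1.94 / (2.39 − 1.94) = 0.4559/0.4500 = 1.01 µM.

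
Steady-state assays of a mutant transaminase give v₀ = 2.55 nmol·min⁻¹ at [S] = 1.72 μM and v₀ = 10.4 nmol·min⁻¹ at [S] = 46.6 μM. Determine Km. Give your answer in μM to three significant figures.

In reciprocal form, 1/v = (Km/Vmax)·(1/[S]) + 1/Vmax. The two points give (1/[S], 1/v) = (0.5814, 0.3922) and (0.02146, 0.09615).
Slope = (0.3922 − 0.09615)/(0.5814 − 0.02146) = 0.5286; intercept = 0.3922 − 0.5286×0.5814 = 0.08481.
Vmax = 1/intercept = 11.8 nmol·min⁻¹; Km = slope × Vmax = 0.5286 × 11.8 = 6.23 μM.

6.23 μM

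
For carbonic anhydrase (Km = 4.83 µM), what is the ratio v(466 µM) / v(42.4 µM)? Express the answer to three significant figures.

The fractional saturations are [S]/(Km+[S]) = 42.4/47.23 = 0.8977 and 466/470.8 = 0.9897.
v₂/v₁ is just their ratio: 0.9897/0.8977 = 1.10.

1.10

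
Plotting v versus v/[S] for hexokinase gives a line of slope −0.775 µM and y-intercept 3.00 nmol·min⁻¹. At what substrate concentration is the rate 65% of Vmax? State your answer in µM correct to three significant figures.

The Eadie–Hofstee slope gives Km = 0.775 µM (slope = −Km).
v/Vmax = [S]/(Km+[S]) = 0.65 ⇒ [S] = Km·0.65/(1−0.65) = 0.775 × 1.857 = 1.44 µM.

1.44 µM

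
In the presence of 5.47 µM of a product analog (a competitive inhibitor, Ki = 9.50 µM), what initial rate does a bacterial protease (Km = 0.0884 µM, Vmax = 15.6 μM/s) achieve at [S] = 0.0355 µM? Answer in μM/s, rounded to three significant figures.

With α = 1 + [I]/Ki = 1 + 5.47/9.50 = 1.576, the competitive rate law is v = Vmax[S] / (αKm + [S]).
v = 15.6×0.0355 / (1.576×0.0884 + 0.0355) = 0.5538/0.1748 = 3.17 μM/s.

3.17 μM/s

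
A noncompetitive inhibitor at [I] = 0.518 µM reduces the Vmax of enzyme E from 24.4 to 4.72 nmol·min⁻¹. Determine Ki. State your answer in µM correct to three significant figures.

Noncompetitive: Vmax,app = Vmax/α with α = 1 + [I]/Ki.
α = Vmax/Vmax,app = 24.4/4.72 = 5.169.
Since α = 1 + [I]/Ki, [I]/Ki = 5.169 − 1 = 4.169 and Ki = 0.518/4.169 = 0.124 µM.

0.124 µM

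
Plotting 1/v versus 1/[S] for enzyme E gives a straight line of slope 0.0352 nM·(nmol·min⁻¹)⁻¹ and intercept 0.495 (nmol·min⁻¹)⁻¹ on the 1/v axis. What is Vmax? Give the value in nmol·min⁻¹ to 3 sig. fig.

The y-intercept of a Lineweaver–Burk plot equals 1/Vmax, so Vmax = 1/0.495 = 2.02 nmol·min⁻¹.

2.02 nmol·min⁻¹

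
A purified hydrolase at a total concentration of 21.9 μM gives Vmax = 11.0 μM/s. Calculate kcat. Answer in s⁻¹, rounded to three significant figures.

kcat = Vmax/[E]total = 11.0 μM/s / 21.9 μM = 0.502 s⁻¹.

0.502 s⁻¹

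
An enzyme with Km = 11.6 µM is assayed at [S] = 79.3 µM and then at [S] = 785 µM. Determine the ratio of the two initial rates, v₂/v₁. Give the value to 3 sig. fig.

1.13

Since Vmax cancels, v₂/v₁ = [S]₂(Km+[S]₁) / [S]₁(Km+[S]₂).
= 785×(11.6+79.3) / (79.3×(11.6+785)) = 71360/63170 = 1.13.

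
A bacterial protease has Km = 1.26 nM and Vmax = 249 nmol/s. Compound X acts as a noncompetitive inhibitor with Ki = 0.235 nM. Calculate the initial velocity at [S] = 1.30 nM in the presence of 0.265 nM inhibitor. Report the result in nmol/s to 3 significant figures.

α = 1 + [I]/Ki = 1 + 0.265/0.235 = 2.128.
For a noncompetitive inhibitor, Vmax is reduced to Vmax/α while Km is unchanged: Km,app = 1.26 nM, Vmax,app = 117 nmol/s.
v = Vmax,app·[S]/(Km,app + [S]) = 117 × 1.30/(1.26 + 1.30) = 59.4 nmol/s.

59.4 nmol/s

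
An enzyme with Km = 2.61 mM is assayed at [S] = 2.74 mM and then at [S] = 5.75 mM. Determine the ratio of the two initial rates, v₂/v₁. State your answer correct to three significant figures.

The fractional saturations are [S]/(Km+[S]) = 2.74/5.350 = 0.5121 and 5.75/8.360 = 0.6878.
v₂/v₁ is just their ratio: 0.6878/0.5121 = 1.34.

1.34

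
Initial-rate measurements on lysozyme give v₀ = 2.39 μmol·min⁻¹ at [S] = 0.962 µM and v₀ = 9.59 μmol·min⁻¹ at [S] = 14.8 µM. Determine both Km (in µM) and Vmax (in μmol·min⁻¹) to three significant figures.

From v = Vmax[S]/(Km+[S]), each point gives Vmax = v(Km+[S])/[S].
Equating: 2.39(Km+0.962)/0.962 = 9.59(Km+14.8)/14.8.
2.484·Km + 2.39 = 0.6480·Km + 9.59, so (2.484 − 0.6480)·Km = 9.59 − 2.39.
Km = 7.200/1.836 = 3.92 µM; then Vmax = 2.39(3.92+0.962)/0.962 = 12.1 μmol·min⁻¹.

Km = 3.92 µM; Vmax = 12.1 μmol·min⁻¹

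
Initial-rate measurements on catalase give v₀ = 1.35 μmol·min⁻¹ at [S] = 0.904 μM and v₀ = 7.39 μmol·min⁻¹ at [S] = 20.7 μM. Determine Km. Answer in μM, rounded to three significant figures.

5.32 μM

In reciprocal form, 1/v = (Km/Vmax)·(1/[S]) + 1/Vmax. The two points give (1/[S], 1/v) = (1.106, 0.7407) and (0.04831, 0.1353).
Slope = (0.7407 − 0.1353)/(1.106 − 0.04831) = 0.5723; intercept = 0.7407 − 0.5723×1.106 = 0.1077.
Vmax = 1/intercept = 9.29 μmol·min⁻¹; Km = slope × Vmax = 0.5723 × 9.29 = 5.32 μM.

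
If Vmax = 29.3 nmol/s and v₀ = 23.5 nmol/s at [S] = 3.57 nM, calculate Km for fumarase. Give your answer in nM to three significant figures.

From v = Vmax[S]/(Km+[S]), Km = [S](Vmax − v)/v.
Km = 3.57 × (29.3 − 23.5) / 23.5 = 20.71/23.5 = 0.881 nM.

0.881 nM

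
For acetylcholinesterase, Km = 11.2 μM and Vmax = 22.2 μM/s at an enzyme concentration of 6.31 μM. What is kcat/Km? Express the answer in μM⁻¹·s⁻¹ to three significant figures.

0.314 μM⁻¹·s⁻¹

kcat = Vmax/[E]total = 22.2/6.31 = 3.52 s⁻¹.
kcat/Km = 3.52/11.2 = 0.314 μM⁻¹·s⁻¹.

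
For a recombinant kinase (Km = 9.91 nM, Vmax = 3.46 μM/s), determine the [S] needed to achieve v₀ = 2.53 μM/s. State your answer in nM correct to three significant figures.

The required fractional saturation is v/Vmax = 2.53/3.46 = 0.7312.
Then [S]/(Km+[S]) = 0.7312 ⇒ [S] = 9.91 × 0.7312/(1 − 0.7312) = 27.0 nM.

27.0 nM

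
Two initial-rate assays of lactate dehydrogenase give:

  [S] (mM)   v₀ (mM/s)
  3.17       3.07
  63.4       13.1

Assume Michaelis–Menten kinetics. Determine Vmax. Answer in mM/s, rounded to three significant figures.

15.8 mM/s

From v = Vmax[S]/(Km+[S]), each point gives Vmax = v(Km+[S])/[S].
Equating: 3.07(Km+3.17)/3.17 = 13.1(Km+63.4)/63.4.
0.9685·Km + 3.07 = 0.2066·Km + 13.1, so (0.9685 − 0.2066)·Km = 13.1 − 3.07.
Km = 10.03/0.7618 = 13.2 mM; then Vmax = 3.07(13.2+3.17)/3.17 = 15.8 mM/s.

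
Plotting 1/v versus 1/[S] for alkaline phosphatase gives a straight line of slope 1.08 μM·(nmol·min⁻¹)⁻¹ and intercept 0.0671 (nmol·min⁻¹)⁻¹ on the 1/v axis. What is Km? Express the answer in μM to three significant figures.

16.1 μM

y-intercept = 1/Vmax ⇒ Vmax = 14.9 nmol·min⁻¹; slope = Km/Vmax ⇒ Km = slope × Vmax.
Km = 1.08 × 14.9 = 16.1 μM.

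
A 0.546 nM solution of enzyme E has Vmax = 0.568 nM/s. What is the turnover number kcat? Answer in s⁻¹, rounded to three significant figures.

kcat = Vmax/[E]total = 0.568 nM/s / 0.546 nM = 1.04 s⁻¹.

1.04 s⁻¹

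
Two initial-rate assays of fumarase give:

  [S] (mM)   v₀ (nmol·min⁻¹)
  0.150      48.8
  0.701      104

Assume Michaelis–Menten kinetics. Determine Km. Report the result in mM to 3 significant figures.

In reciprocal form, 1/v = (Km/Vmax)·(1/[S]) + 1/Vmax. The two points give (1/[S], 1/v) = (6.667, 0.02049) and (1.427, 0.009615).
Slope = (0.02049 − 0.009615)/(6.667 − 1.427) = 0.002076; intercept = 0.02049 − 0.002076×6.667 = 0.006654.
Vmax = 1/intercept = 150 nmol·min⁻¹; Km = slope × Vmax = 0.002076 × 150 = 0.312 mM.

0.312 mM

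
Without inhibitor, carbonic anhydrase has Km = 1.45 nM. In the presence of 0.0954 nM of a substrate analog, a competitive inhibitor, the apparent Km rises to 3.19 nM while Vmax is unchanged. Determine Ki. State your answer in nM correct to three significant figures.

0.0795 nM

Competitive: Km,app = α·Km with α = 1 + [I]/Ki.
α = Km,app/Km = 3.19/1.45 = 2.200.
Since α = 1 + [I]/Ki, [I]/Ki = 2.200 − 1 = 1.200 and Ki = 0.0954/1.200 = 0.0795 nM.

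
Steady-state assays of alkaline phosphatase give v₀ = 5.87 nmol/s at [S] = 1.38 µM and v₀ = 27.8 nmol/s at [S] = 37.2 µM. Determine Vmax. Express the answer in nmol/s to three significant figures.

In reciprocal form, 1/v = (Km/Vmax)·(1/[S]) + 1/Vmax. The two points give (1/[S], 1/v) = (0.7246, 0.1704) and (0.02688, 0.03597).
Slope = (0.1704 − 0.03597)/(0.7246 − 0.02688) = 0.1926; intercept = 0.1704 − 0.1926×0.7246 = 0.03079.
Vmax = 1/intercept = 32.5 nmol/s; Km = slope × Vmax = 0.1926 × 32.5 = 6.25 µM.

32.5 nmol/s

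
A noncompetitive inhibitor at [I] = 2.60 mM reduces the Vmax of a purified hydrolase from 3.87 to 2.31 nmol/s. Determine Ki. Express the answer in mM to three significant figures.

3.85 mM

Noncompetitive: Vmax,app = Vmax/α with α = 1 + [I]/Ki.
α = Vmax/Vmax,app = 3.87/2.31 = 1.675.
Ki = [I]/(α − 1) = 2.60/0.6753 = 3.85 mM.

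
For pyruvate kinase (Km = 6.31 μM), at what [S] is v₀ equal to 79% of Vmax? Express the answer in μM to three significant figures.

23.7 μM

v/Vmax = [S]/(Km+[S]) = 0.79, so [S] = Km·0.79/(1 − 0.79) = 6.31 × 3.762.
[S] = 23.7 μM.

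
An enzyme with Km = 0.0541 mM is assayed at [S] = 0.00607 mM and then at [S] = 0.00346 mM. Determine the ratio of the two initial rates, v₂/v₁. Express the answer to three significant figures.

Since Vmax cancels, v₂/v₁ = [S]₂(Km+[S]₁) / [S]₁(Km+[S]₂).
= 0.00346×(0.0541+0.00607) / (0.00607×(0.0541+0.00346)) = 0.0002082/0.0003494 = 0.596.

0.596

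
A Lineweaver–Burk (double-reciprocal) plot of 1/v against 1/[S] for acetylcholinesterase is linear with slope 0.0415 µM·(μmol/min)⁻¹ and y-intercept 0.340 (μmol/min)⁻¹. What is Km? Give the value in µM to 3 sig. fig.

0.122 µM

y-intercept = 1/Vmax ⇒ Vmax = 2.94 μmol/min; slope = Km/Vmax ⇒ Km = slope × Vmax.
Km = 0.0415 × 2.94 = 0.122 µM.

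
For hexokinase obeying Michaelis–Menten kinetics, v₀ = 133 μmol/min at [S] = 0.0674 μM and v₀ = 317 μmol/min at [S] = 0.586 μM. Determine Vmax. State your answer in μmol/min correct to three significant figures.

From v = Vmax[S]/(Km+[S]), each point gives Vmax = v(Km+[S])/[S].
Equating: 133(Km+0.0674)/0.0674 = 317(Km+0.586)/0.586.
1973·Km + 133 = 541.0·Km + 317, so (1973 − 541.0)·Km = 317 − 133.
Km = 184.0/1432 = 0.128 μM; then Vmax = 133(0.128+0.0674)/0.0674 = 386 μmol/min.

386 μmol/min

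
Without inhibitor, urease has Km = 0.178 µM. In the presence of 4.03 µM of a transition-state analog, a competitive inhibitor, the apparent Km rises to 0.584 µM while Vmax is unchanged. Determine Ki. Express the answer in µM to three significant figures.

1.77 µM

Competitive: Km,app = α·Km with α = 1 + [I]/Ki.
α = Km,app/Km = 0.584/0.178 = 3.281.
Since α = 1 + [I]/Ki, [I]/Ki = 3.281 − 1 = 2.281 and Ki = 4.03/2.281 = 1.77 µM.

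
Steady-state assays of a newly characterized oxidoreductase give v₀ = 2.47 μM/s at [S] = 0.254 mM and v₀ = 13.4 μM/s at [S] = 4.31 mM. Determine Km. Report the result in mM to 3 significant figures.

1.65 mM

From v = Vmax[S]/(Km+[S]), each point gives Vmax = v(Km+[S])/[S].
Equating: 2.47(Km+0.254)/0.254 = 13.4(Km+4.31)/4.31.
9.724·Km + 2.47 = 3.109·Km + 13.4, so (9.724 − 3.109)·Km = 13.4 − 2.47.
Km = 10.93/6.615 = 1.65 mM; then Vmax = 2.47(1.65+0.254)/0.254 = 18.5 μM/s.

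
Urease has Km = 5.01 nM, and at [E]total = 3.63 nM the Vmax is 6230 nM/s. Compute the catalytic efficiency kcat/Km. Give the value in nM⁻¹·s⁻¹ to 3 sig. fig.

343 nM⁻¹·s⁻¹

kcat = Vmax/[E]total = 6230/3.63 = 1720 s⁻¹.
kcat/Km = 1720/5.01 = 343 nM⁻¹·s⁻¹.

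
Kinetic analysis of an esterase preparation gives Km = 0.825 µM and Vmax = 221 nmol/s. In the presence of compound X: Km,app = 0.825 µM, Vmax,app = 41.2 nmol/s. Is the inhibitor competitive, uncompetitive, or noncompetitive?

noncompetitive

Vmax decreases (221 → 41.2 nmol/s) while Km is unchanged — pure noncompetitive inhibition.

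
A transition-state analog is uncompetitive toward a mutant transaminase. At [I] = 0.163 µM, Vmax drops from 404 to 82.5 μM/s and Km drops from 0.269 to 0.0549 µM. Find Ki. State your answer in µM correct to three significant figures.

Uncompetitive: Vmax,app = Vmax/α (and Km,app = Km/α) with α = 1 + [I]/Ki.
α = Vmax/Vmax,app = 404/82.5 = 4.897.
Since α = 1 + [I]/Ki, [I]/Ki = 4.897 − 1 = 3.897 and Ki = 0.163/3.897 = 0.0418 µM.

0.0418 µM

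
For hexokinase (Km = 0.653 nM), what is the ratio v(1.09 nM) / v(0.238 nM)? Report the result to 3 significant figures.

Since Vmax cancels, v₂/v₁ = [S]₂(Km+[S]₁) / [S]₁(Km+[S]₂).
= 1.09×(0.653+0.238) / (0.238×(0.653+1.09)) = 0.9712/0.4148 = 2.34.

2.34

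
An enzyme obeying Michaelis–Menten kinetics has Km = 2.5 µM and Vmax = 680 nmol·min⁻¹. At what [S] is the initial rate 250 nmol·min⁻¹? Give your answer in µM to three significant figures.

The required fractional saturation is v/Vmax = 250/680 = 0.3676.
Then [S]/(Km+[S]) = 0.3676 ⇒ [S] = 2.5 × 0.3676/(1 − 0.3676) = 1.45 µM.

1.45 µM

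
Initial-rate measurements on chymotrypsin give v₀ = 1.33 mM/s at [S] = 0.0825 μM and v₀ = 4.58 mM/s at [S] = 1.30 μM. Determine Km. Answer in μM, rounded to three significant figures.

In reciprocal form, 1/v = (Km/Vmax)·(1/[S]) + 1/Vmax. The two points give (1/[S], 1/v) = (12.12, 0.7519) and (0.7692, 0.2183).
Slope = (0.7519 − 0.2183)/(12.12 − 0.7692) = 0.04700; intercept = 0.7519 − 0.04700×12.12 = 0.1822.
Vmax = 1/intercept = 5.49 mM/s; Km = slope × Vmax = 0.04700 × 5.49 = 0.258 μM.

0.258 μM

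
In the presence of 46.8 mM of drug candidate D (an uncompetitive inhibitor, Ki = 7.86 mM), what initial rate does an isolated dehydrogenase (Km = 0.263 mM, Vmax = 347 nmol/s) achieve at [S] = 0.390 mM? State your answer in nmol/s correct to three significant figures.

α = 1 + [I]/Ki = 1 + 46.8/7.86 = 6.954.
For an uncompetitive inhibitor, both parameters are divided by α, giving Vmax/α and Km/α: Km,app = 0.0378 mM, Vmax,app = 49.9 nmol/s.
v = Vmax,app·[S]/(Km,app + [S]) = 49.9 × 0.390/(0.0378 + 0.390) = 45.5 nmol/s.

45.5 nmol/s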